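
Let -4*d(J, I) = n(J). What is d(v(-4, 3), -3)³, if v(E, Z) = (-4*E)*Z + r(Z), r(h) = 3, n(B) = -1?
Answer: 1/64 ≈ 0.015625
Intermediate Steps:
v(E, Z) = 3 - 4*E*Z (v(E, Z) = (-4*E)*Z + 3 = -4*E*Z + 3 = 3 - 4*E*Z)
d(J, I) = ¼ (d(J, I) = -¼*(-1) = ¼)
d(v(-4, 3), -3)³ = (¼)³ = 1/64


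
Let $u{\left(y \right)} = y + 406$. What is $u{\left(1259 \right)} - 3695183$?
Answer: $-3693518$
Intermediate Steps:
$u{\left(y \right)} = 406 + y$
$u{\left(1259 \right)} - 3695183 = \left(406 + 1259\right) - 3695183 = 1665 - 3695183 = -3693518$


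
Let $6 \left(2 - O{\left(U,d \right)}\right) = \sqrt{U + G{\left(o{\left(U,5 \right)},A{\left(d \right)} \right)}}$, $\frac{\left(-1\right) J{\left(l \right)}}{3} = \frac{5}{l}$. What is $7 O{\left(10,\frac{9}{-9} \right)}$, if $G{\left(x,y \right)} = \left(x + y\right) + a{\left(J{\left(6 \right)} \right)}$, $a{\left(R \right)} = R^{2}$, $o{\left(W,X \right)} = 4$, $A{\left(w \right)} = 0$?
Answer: $\frac{35}{4} \approx 8.75$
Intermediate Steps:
$J{\left(l \right)} = - \frac{15}{l}$ ($J{\left(l \right)} = - 3 \frac{5}{l} = - \frac{15}{l}$)
$G{\left(x,y \right)} = \frac{25}{4} + x + y$ ($G{\left(x,y \right)} = \left(x + y\right) + \left(- \frac{15}{6}\right)^{2} = \left(x + y\right) + \left(\left(-15\right) \frac{1}{6}\right)^{2} = \left(x + y\right) + \left(- \frac{5}{2}\right)^{2} = \left(x + y\right) + \frac{25}{4} = \frac{25}{4} + x + y$)
$O{\left(U,d \right)} = 2 - \frac{\sqrt{\frac{41}{4} + U}}{6}$ ($O{\left(U,d \right)} = 2 - \frac{\sqrt{U + \left(\frac{25}{4} + 4 + 0\right)}}{6} = 2 - \frac{\sqrt{U + \frac{41}{4}}}{6} = 2 - \frac{\sqrt{\frac{41}{4} + U}}{6}$)
$7 O{\left(10,\frac{9}{-9} \right)} = 7 \left(2 - \frac{\sqrt{41 + 4 \cdot 10}}{12}\right) = 7 \left(2 - \frac{\sqrt{41 + 40}}{12}\right) = 7 \left(2 - \frac{\sqrt{81}}{12}\right) = 7 \left(2 - \frac{3}{4}\right) = 7 \cdot \frac{5}{4} = \frac{35}{4}$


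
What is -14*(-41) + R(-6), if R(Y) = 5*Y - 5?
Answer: 539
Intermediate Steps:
R(Y) = -5 + 5*Y
-14*(-41) + R(-6) = -14*(-41) + (-5 + 5*(-6)) = 574 + (-5 - 30) = 574 - 35 = 539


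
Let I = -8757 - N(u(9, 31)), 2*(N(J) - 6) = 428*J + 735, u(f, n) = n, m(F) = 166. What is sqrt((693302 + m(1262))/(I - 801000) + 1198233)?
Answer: 3*sqrt(355264781575656201)/1633529 ≈ 1094.6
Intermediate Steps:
N(J) = 747/2 + 214*J (N(J) = 6 + (428*J + 735)/2 = 6 + (735 + 428*J)/2 = 6 + (735/2 + 214*J) = 747/2 + 214*J)
I = -31529/2 (I = -8757 - (747/2 + 214*31) = -8757 - (747/2 + 6634) = -8757 - 1*14015/2 = -8757 - 14015/2 = -31529/2 ≈ -15765.)
sqrt((693302 + m(1262))/(I - 801000) + 1198233) = sqrt((693302 + 166)/(-31529/2 - 801000) + 1198233) = sqrt(693468/(-1633529/2) + 1198233) = sqrt(693468*(-2/1633529) + 1198233) = sqrt(-1386936/1633529 + 1198233) = sqrt(1957346967321/1633529) = 3*sqrt(355264781575656201)/1633529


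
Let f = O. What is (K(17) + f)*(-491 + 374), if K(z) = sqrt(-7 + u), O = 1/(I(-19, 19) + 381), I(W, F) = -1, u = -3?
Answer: -117/380 - 117*I*sqrt(10) ≈ -0.30789 - 369.99*I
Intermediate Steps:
O = 1/380 (O = 1/(-1 + 381) = 1/380 ≈ 0.0026316)
f = 1/380 ≈ 0.0026316
K(z) = I*sqrt(10) (K(z) = sqrt(-7 - 3) = sqrt(-10) = I*sqrt(10))
(K(17) + f)*(-491 + 374) = (I*sqrt(10) + 1/380)*(-491 + 374) = (1/380 + I*sqrt(10))*(-117) = -117/380 - 117*I*sqrt(10)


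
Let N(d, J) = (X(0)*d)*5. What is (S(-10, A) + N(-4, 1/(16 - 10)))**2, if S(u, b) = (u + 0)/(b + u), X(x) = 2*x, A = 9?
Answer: 100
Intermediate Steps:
S(u, b) = u/(b + u)
N(d, J) = 0 (N(d, J) = ((2*0)*d)*5 = (0*d)*5 = 0*5 = 0)
(S(-10, A) + N(-4, 1/(16 - 10)))**2 = (-10/(9 - 10) + 0)**2 = (-10/(-1) + 0)**2 = (-10*(-1) + 0)**2 = (10 + 0)**2 = 10**2 = 100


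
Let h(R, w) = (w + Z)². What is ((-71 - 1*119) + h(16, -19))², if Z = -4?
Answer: 114921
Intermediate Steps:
h(R, w) = (-4 + w)² (h(R, w) = (w - 4)² = (-4 + w)²)
((-71 - 1*119) + h(16, -19))² = ((-71 - 1*119) + (-4 - 19)²)² = ((-71 - 119) + (-23)²)² = (-190 + 529)² = 339² = 114921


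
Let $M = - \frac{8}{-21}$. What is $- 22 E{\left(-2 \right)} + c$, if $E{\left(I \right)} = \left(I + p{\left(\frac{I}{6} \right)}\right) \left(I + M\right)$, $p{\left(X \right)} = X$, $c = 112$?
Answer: $\frac{260}{9} \approx 28.889$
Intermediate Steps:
$M = \frac{8}{21}$ ($M = \left(-8\right) \left(- \frac{1}{21}\right) = \frac{8}{21} \approx 0.38095$)
$E{\left(I \right)} = \frac{7 I \left(\frac{8}{21} + I\right)}{6}$ ($E{\left(I \right)} = \left(I + \frac{I}{6}\right) \left(I + \frac{8}{21}\right) = \left(I + I \frac{1}{6}\right) \left(\frac{8}{21} + I\right) = \left(I + \frac{I}{6}\right) \left(\frac{8}{21} + I\right) = \frac{7 I}{6} \left(\frac{8}{21} + I\right) = \frac{7 I \left(\frac{8}{21} + I\right)}{6}$)
$- 22 E{\left(-2 \right)} + c = - 22 \cdot \frac{1}{18} \left(-2\right) \left(8 + 21 \left(-2\right)\right) + 112 = - 22 \cdot \frac{1}{18} \left(-2\right) \left(8 - 42\right) + 112 = - 22 \cdot \frac{1}{18} \left(-2\right) \left(-34\right) + 112 = \left(-22\right) \frac{34}{9} + 112 = - \frac{748}{9} + 112 = \frac{260}{9}$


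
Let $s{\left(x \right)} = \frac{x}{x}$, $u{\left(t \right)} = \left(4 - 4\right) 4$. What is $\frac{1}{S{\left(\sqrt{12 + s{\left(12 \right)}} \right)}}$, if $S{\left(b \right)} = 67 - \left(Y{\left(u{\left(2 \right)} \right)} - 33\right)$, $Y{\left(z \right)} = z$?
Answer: $\frac{1}{100} \approx 0.01$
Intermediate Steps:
$u{\left(t \right)} = 0$ ($u{\left(t \right)} = 0 \cdot 4 = 0$)
$s{\left(x \right)} = 1$
$S{\left(b \right)} = 100$ ($S{\left(b \right)} = 67 - \left(0 - 33\right) = 67 - -33 = 67 + 33 = 100$)
$\frac{1}{S{\left(\sqrt{12 + s{\left(12 \right)}} \right)}} = \frac{1}{100}$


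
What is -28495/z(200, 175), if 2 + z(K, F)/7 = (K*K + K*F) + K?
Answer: -28495/526386 ≈ -0.054133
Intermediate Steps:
z(K, F) = -14 + 7*K + 7*K² + 7*F*K (z(K, F) = -14 + 7*((K*K + K*F) + K) = -14 + 7*((K² + F*K) + K) = -14 + 7*(K + K² + F*K) = -14 + (7*K + 7*K² + 7*F*K) = -14 + 7*K + 7*K² + 7*F*K)
-28495/z(200, 175) = -28495/(-14 + 7*200 + 7*200² + 7*175*200) = -28495/(-14 + 1400 + 7*40000 + 245000) = -28495/(-14 + 1400 + 280000 + 245000) = -28495/526386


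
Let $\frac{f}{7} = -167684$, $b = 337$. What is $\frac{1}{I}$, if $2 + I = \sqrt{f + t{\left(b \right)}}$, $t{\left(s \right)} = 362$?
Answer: $- \frac{1}{586715} - \frac{i \sqrt{1173426}}{1173430} \approx -1.7044 \cdot 10^{-6} - 0.00092315 i$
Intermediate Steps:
$f = -1173788$ ($f = 7 \left(-167684\right) = -1173788$)
$I = -2 + i \sqrt{1173426}$ ($I = -2 + \sqrt{-1173788 + 362} = -2 + \sqrt{-1173426} = -2 + i \sqrt{1173426} \approx -2.0 + 1083.2 i$)
$\frac{1}{I} = \frac{1}{-2 + i \sqrt{1173426}}$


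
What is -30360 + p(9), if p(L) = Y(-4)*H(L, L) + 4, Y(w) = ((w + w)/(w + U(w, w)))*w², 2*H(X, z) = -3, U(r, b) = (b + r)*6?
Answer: -394676/13 ≈ -30360.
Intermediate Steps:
U(r, b) = 6*b + 6*r
H(X, z) = -3/2 (H(X, z) = (½)*(-3) = -3/2)
Y(w) = 2*w²/13 (Y(w) = ((w + w)/(w + (6*w + 6*w)))*w² = ((2*w)/(w + 12*w))*w² = ((2*w)/((13*w)))*w² = ((2*w)*(1/(13*w)))*w² = 2*w²/13)
p(L) = 4/13 (p(L) = ((2/13)*(-4)²)*(-3/2) + 4 = ((2/13)*16)*(-3/2) + 4 = (32/13)*(-3/2) + 4 = -48/13 + 4 = 4/13)
-30360 + p(9) = -30360 + 4/13 = -394676/13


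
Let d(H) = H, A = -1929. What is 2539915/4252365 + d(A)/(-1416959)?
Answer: 721431646114/1205085371607 ≈ 0.59866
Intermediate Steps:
2539915/4252365 + d(A)/(-1416959) = 2539915/4252365 - 1929/(-1416959) = 2539915*(1/4252365) - 1929*(-1/1416959) = 507983/850473 + 1929/1416959 = 721431646114/1205085371607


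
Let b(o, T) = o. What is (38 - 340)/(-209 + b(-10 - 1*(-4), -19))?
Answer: 302/215 ≈ 1.4047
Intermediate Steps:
(38 - 340)/(-209 + b(-10 - 1*(-4), -19)) = (38 - 340)/(-209 + (-10 - 1*(-4))) = -302/(-209 + (-10 + 4)) = -302/(-209 - 6) = -302/(-215) = -302*(-1/215) = 302/215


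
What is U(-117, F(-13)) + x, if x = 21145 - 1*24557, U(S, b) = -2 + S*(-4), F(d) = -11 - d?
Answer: -2946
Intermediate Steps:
U(S, b) = -2 - 4*S
x = -3412 (x = 21145 - 24557 = -3412)
U(-117, F(-13)) + x = (-2 - 4*(-117)) - 3412 = (-2 + 468) - 3412 = 466 - 3412 = -2946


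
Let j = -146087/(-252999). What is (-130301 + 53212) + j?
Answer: -19503293824/252999 ≈ -77088.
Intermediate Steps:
j = 146087/252999 (j = -146087*(-1/252999) = 146087/252999 ≈ 0.57742)
(-130301 + 53212) + j = (-130301 + 53212) + 146087/252999 = -77089 + 146087/252999 = -19503293824/252999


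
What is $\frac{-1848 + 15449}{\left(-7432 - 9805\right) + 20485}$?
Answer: $\frac{67}{16} \approx 4.1875$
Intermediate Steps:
$\frac{-1848 + 15449}{\left(-7432 - 9805\right) + 20485} = \frac{13601}{\left(-7432 - 9805\right) + 20485} = \frac{13601}{-17237 + 20485} = \frac{13601}{3248} = 13601 \cdot \frac{1}{3248} = \frac{67}{16}$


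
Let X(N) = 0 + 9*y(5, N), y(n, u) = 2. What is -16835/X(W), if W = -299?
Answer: -16835/18 ≈ -935.28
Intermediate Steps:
X(N) = 18 (X(N) = 0 + 9*2 = 0 + 18 = 18)
-16835/X(W) = -16835/18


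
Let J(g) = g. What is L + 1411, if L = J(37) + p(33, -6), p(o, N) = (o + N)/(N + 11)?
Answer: 7267/5 ≈ 1453.4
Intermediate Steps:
p(o, N) = (N + o)/(11 + N)
L = 212/5 (L = 37 + (-6 + 33)/(11 - 6) = 37 + 27/5 = 212/5 ≈ 42.400)
L + 1411 = 212/5 + 1411 = 7267/5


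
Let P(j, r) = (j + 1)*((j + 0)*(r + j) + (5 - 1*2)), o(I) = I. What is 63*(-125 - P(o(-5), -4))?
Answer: 4221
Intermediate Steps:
P(j, r) = (1 + j)*(3 + j*(j + r)) (P(j, r) = (1 + j)*(j*(j + r) + (5 - 2)) = (1 + j)*(j*(j + r) + 3) = (1 + j)*(3 + j*(j + r)))
63*(-125 - P(o(-5), -4)) = 63*(-125 - (3 + (-5)² + (-5)³ + 3*(-5) - 5*(-4) - 4*(-5)²)) = 63*(-125 - (3 + 25 - 125 - 15 + 20 - 4*25)) = 63*(-125 - (3 + 25 - 125 - 15 + 20 - 100)) = 63*(-125 - 1*(-192)) = 63*(-125 + 192) = 63*67 = 4221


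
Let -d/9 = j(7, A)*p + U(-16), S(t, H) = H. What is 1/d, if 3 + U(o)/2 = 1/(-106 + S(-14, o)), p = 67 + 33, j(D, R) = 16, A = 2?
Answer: -61/875097 ≈ -6.9707e-5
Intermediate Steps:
p = 100
U(o) = -6 + 2/(-106 + o)
d = -875097/61 (d = -9*(16*100 + 2*(319 - 3*(-16))/(-106 - 16)) = -9*(1600 + 2*(319 + 48)/(-122)) = -9*(1600 + 2*(-1/122)*367) = -9*(1600 - 367/61) = -9*97233/61 = -875097/61 ≈ -14346.)
1/d = 1/(-875097/61) = -61/875097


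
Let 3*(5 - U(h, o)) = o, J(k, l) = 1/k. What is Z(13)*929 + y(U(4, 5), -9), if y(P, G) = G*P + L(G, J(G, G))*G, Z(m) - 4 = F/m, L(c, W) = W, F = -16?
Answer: 33067/13 ≈ 2543.6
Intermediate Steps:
J(k, l) = 1/k
Z(m) = 4 - 16/m
U(h, o) = 5 - o/3
y(P, G) = 1 + G*P (y(P, G) = G*P + G/G = G*P + 1 = 1 + G*P)
Z(13)*929 + y(U(4, 5), -9) = (4 - 16/13)*929 + (1 - 9*(5 - ⅓*5)) = (4 - 16*1/13)*929 + (1 - 9*(5 - 5/3)) = (4 - 16/13)*929 + (1 - 9*10/3) = (36/13)*929 + (1 - 30) = 33444/13 - 29 = 33067/13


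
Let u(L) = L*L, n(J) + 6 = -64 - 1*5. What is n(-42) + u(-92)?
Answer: 8389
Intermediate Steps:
n(J) = -75 (n(J) = -6 + (-64 - 1*5) = -6 + (-64 - 5) = -6 - 69 = -75)
u(L) = L**2
n(-42) + u(-92) = -75 + (-92)**2 = -75 + 8464 = 8389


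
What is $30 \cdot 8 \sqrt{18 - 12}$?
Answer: $240 \sqrt{6} \approx 587.88$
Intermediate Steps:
$30 \cdot 8 \sqrt{18 - 12} = 240 \sqrt{6}$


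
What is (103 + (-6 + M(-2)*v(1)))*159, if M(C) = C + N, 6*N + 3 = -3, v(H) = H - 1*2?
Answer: 15900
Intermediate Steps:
v(H) = -2 + H (v(H) = H - 2 = -2 + H)
N = -1 (N = -1/2 + (1/6)*(-3) = -1/2 - 1/2 = -1)
M(C) = -1 + C (M(C) = C - 1 = -1 + C)
(103 + (-6 + M(-2)*v(1)))*159 = (103 + (-6 + (-1 - 2)*(-2 + 1)))*159 = (103 + (-6 - 3*(-1)))*159 = (103 + (-6 + 3))*159 = (103 - 3)*159 = 100*159 = 15900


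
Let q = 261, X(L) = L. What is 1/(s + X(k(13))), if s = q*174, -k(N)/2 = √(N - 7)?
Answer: 7569/343738562 + √6/1031215686 ≈ 2.2022e-5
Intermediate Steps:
k(N) = -2*√(-7 + N) (k(N) = -2*√(N - 7) = -2*√(-7 + N))
s = 45414 (s = 261*174 = 45414)
1/(s + X(k(13))) = 1/(45414 - 2*√(-7 + 13)) = 1/(45414 - 2*√6)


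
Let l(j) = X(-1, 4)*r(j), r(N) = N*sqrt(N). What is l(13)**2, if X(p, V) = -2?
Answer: 8788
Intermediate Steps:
r(N) = N**(3/2)
l(j) = -2*j**(3/2)
l(13)**2 = (-26*sqrt(13))**2 = 8788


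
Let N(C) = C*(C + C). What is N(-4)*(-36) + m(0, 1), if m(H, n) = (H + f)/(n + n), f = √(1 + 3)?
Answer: -1151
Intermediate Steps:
f = 2 (f = √4 = 2)
N(C) = 2*C² (N(C) = C*(2*C) = 2*C²)
m(H, n) = (2 + H)/(2*n) (m(H, n) = (H + 2)/(n + n) = (2 + H)/((2*n)) = (2 + H)*(1/(2*n)) = (2 + H)/(2*n))
N(-4)*(-36) + m(0, 1) = (2*(-4)²)*(-36) + (½)*(2 + 0)/1 = (2*16)*(-36) + (½)*1*2 = 32*(-36) + 1 = -1152 + 1 = -1151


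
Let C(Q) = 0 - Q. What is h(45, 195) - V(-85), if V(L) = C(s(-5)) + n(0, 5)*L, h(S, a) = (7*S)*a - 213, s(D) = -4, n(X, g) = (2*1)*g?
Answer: 62058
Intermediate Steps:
n(X, g) = 2*g
C(Q) = -Q
h(S, a) = -213 + 7*S*a (h(S, a) = 7*S*a - 213 = -213 + 7*S*a)
V(L) = 4 + 10*L (V(L) = -1*(-4) + (2*5)*L = 4 + 10*L)
h(45, 195) - V(-85) = (-213 + 7*45*195) - (4 + 10*(-85)) = (-213 + 61425) - (4 - 850) = 61212 - 1*(-846) = 61212 + 846 = 62058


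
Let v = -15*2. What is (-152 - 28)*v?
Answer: 5400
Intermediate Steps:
v = -30
(-152 - 28)*v = (-152 - 28)*(-30) = -180*(-30) = 5400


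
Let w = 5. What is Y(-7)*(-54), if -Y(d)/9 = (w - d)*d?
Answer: -40824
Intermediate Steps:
Y(d) = -9*d*(5 - d) (Y(d) = -9*(5 - d)*d = -9*d*(5 - d))
Y(-7)*(-54) = (9*(-7)*(-5 - 7))*(-54) = (9*(-7)*(-12))*(-54) = 756*(-54) = -40824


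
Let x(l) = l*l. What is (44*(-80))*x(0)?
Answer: 0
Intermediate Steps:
x(l) = l²
(44*(-80))*x(0) = (44*(-80))*0² = -3520*0 = 0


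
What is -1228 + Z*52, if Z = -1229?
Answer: -65136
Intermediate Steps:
-1228 + Z*52 = -1228 - 1229*52 = -1228 - 63908 = -65136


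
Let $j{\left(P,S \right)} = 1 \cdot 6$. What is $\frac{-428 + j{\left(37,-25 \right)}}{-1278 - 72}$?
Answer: $\frac{211}{675} \approx 0.31259$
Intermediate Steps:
$j{\left(P,S \right)} = 6$
$\frac{-428 + j{\left(37,-25 \right)}}{-1278 - 72} = \frac{-428 + 6}{-1278 - 72} = - \frac{422}{-1350} = \left(-422\right) \left(- \frac{1}{1350}\right) = \frac{211}{675}$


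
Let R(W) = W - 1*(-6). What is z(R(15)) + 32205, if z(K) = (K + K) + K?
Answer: 32268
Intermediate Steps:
R(W) = 6 + W (R(W) = W + 6 = 6 + W)
z(K) = 3*K (z(K) = 2*K + K = 3*K)
z(R(15)) + 32205 = 3*(6 + 15) + 32205 = 3*21 + 32205 = 63 + 32205 = 32268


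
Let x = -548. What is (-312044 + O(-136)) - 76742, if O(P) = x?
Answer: -389334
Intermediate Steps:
O(P) = -548
(-312044 + O(-136)) - 76742 = (-312044 - 548) - 76742 = -312592 - 76742 = -389334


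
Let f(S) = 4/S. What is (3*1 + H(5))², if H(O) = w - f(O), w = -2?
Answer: 1/25 ≈ 0.040000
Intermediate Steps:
H(O) = -2 - 4/O
(3*1 + H(5))² = (3*1 + (-2 - 4/5))² = (3 + (-2 - 4*⅕))² = (3 + (-2 - ⅘))² = (3 - 14/5)² = (⅕)² = 1/25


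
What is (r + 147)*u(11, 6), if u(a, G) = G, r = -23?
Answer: 744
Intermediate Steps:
(r + 147)*u(11, 6) = (-23 + 147)*6 = 124*6 = 744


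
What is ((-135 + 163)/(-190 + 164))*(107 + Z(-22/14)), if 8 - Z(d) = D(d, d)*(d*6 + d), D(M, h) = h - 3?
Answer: -906/13 ≈ -69.692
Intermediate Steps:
D(M, h) = -3 + h
Z(d) = 8 - 7*d*(-3 + d) (Z(d) = 8 - (-3 + d)*(d*6 + d) = 8 - (-3 + d)*(6*d + d) = 8 - (-3 + d)*7*d = 8 - 7*d*(-3 + d))
((-135 + 163)/(-190 + 164))*(107 + Z(-22/14)) = ((-135 + 163)/(-190 + 164))*(107 + (8 - 7*(-22/14)*(-3 - 22/14))) = (28/(-26))*(107 + (8 - 7*(-22*1/14)*(-3 - 22*1/14))) = (28*(-1/26))*(107 + (8 - 7*(-11/7)*(-3 - 11/7))) = -14*(107 + (8 - 7*(-11/7)*(-32/7)))/13 = -14*(107 + (8 - 352/7))/13 = -14*(107 - 296/7)/13 = -14/13*453/7 = -906/13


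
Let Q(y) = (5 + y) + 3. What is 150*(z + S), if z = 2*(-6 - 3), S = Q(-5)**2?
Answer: -1350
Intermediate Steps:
Q(y) = 8 + y
S = 9 (S = (8 - 5)**2 = 3**2 = 9)
z = -18 (z = 2*(-9) = -18)
150*(z + S) = 150*(-18 + 9) = 150*(-9) = -1350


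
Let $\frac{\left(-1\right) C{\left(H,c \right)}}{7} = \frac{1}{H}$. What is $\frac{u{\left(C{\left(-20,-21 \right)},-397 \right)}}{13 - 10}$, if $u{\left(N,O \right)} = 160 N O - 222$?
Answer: $- \frac{22454}{3} \approx -7484.7$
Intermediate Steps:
$C{\left(H,c \right)} = - \frac{7}{H}$
$u{\left(N,O \right)} = -222 + 160 N O$ ($u{\left(N,O \right)} = 160 N O - 222 = -222 + 160 N O$)
$\frac{u{\left(C{\left(-20,-21 \right)},-397 \right)}}{13 - 10} = \frac{-222 + 160 \left(- \frac{7}{-20}\right) \left(-397\right)}{13 - 10} = \frac{-222 + 160 \left(\left(-7\right) \left(- \frac{1}{20}\right)\right) \left(-397\right)}{3} = \frac{-222 + 160 \cdot \frac{7}{20} \left(-397\right)}{3} = \frac{-222 - 22232}{3} = \frac{1}{3} \left(-22454\right) = - \frac{22454}{3}$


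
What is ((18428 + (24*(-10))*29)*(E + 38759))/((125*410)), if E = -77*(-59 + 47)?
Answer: 227542322/25625 ≈ 8879.7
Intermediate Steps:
E = 924 (E = -77*(-12) = 924)
((18428 + (24*(-10))*29)*(E + 38759))/((125*410)) = ((18428 + (24*(-10))*29)*(924 + 38759))/((125*410)) = ((18428 - 240*29)*39683)/51250 = ((18428 - 6960)*39683)*(1/51250) = (11468*39683)*(1/51250) = 455084644*(1/51250) = 227542322/25625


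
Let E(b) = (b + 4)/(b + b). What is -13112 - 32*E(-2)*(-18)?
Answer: -13400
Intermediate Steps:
E(b) = (4 + b)/(2*b) (E(b) = (4 + b)/((2*b)) = (4 + b)*(1/(2*b)) = (4 + b)/(2*b))
-13112 - 32*E(-2)*(-18) = -13112 - 32*((1/2)*(4 - 2)/(-2))*(-18) = -13112 - 32*((1/2)*(-1/2)*2)*(-18) = -13112 - 32*(-1/2)*(-18) = -13112 - (-16)*(-18) = -13112 - 1*288 = -13112 - 288 = -13400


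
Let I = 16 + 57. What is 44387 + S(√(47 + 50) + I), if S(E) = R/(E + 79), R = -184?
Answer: 1021183741/23007 + 184*√97/23007 ≈ 44386.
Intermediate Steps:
I = 73
S(E) = -184/(79 + E) (S(E) = -184/(E + 79) = -184/(79 + E))
44387 + S(√(47 + 50) + I) = 44387 - 184/(79 + (√(47 + 50) + 73)) = 44387 - 184/(79 + (√97 + 73)) = 44387 - 184/(79 + (73 + √97)) = 44387 - 184/(152 + √97)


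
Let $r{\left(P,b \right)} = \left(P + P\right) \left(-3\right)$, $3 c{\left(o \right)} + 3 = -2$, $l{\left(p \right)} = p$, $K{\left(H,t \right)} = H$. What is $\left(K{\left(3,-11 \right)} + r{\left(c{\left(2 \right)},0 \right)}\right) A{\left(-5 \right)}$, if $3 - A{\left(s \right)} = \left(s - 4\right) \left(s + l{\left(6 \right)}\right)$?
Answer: $156$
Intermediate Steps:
$A{\left(s \right)} = 3 - \left(-4 + s\right) \left(6 + s\right)$ ($A{\left(s \right)} = 3 - \left(s - 4\right) \left(s + 6\right) = 3 - \left(-4 + s\right) \left(6 + s\right)$)
$c{\left(o \right)} = - \frac{5}{3}$ ($c{\left(o \right)} = -1 + \frac{1}{3} \left(-2\right) = -1 - \frac{2}{3} = - \frac{5}{3}$)
$r{\left(P,b \right)} = - 6 P$ ($r{\left(P,b \right)} = 2 P \left(-3\right) = - 6 P$)
$\left(K{\left(3,-11 \right)} + r{\left(c{\left(2 \right)},0 \right)}\right) A{\left(-5 \right)} = \left(3 - -10\right) \left(27 - \left(-5\right)^{2} - -10\right) = \left(3 + 10\right) \left(27 - 25 + 10\right) = 13 \left(27 - 25 + 10\right) = 13 \cdot 12 = 156$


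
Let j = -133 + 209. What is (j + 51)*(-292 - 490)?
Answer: -99314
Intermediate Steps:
j = 76
(j + 51)*(-292 - 490) = (76 + 51)*(-292 - 490) = 127*(-782) = -99314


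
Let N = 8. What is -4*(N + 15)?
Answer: -92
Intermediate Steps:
-4*(N + 15) = -4*(8 + 15) = -4*23 = -92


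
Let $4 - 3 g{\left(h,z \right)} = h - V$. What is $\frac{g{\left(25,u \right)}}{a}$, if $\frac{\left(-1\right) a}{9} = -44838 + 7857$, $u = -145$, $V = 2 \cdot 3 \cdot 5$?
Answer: $\frac{1}{110943} \approx 9.0136 \cdot 10^{-6}$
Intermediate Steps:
$V = 30$ ($V = 6 \cdot 5 = 30$)
$g{\left(h,z \right)} = \frac{34}{3} - \frac{h}{3}$ ($g{\left(h,z \right)} = \frac{4}{3} - \frac{h - 30}{3} = \frac{4}{3} - \frac{-30 + h}{3} = \frac{4}{3} - \left(-10 + \frac{h}{3}\right) = \frac{34}{3} - \frac{h}{3}$)
$a = 332829$ ($a = - 9 \left(-44838 + 7857\right) = \left(-9\right) \left(-36981\right) = 332829$)
$\frac{g{\left(25,u \right)}}{a} = \frac{\frac{34}{3} - \frac{25}{3}}{332829} = \left(\frac{34}{3} - \frac{25}{3}\right) \frac{1}{332829} = 3 \cdot \frac{1}{332829} = \frac{1}{110943}$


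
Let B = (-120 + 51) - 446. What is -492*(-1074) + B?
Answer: 527893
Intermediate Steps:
B = -515 (B = -69 - 446 = -515)
-492*(-1074) + B = -492*(-1074) - 515 = 528408 - 515 = 527893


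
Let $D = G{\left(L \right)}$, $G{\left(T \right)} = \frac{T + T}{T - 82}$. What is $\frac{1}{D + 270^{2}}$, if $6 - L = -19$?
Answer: $\frac{57}{4155250} \approx 1.3718 \cdot 10^{-5}$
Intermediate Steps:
$L = 25$ ($L = 6 - -19 = 6 + 19 = 25$)
$G{\left(T \right)} = \frac{2 T}{-82 + T}$
$D = - \frac{50}{57}$ ($D = 2 \cdot 25 \frac{1}{-82 + 25} = 2 \cdot 25 \frac{1}{-57} = 2 \cdot 25 \left(- \frac{1}{57}\right) = - \frac{50}{57} \approx -0.87719$)
$\frac{1}{D + 270^{2}} = \frac{1}{- \frac{50}{57} + 270^{2}} = \frac{1}{- \frac{50}{57} + 72900} = \frac{1}{\frac{4155250}{57}} = \frac{57}{4155250}$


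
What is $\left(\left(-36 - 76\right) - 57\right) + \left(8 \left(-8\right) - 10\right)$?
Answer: $-243$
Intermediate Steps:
$\left(\left(-36 - 76\right) - 57\right) + \left(8 \left(-8\right) - 10\right) = \left(-112 - 57\right) - 74 = -169 - 74 = -243$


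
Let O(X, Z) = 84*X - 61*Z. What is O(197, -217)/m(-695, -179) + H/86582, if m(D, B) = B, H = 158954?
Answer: -1275196052/7749089 ≈ -164.56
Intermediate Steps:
O(X, Z) = -61*Z + 84*X
O(197, -217)/m(-695, -179) + H/86582 = (-61*(-217) + 84*197)/(-179) + 158954/86582 = (13237 + 16548)*(-1/179) + 158954*(1/86582) = 29785*(-1/179) + 79477/43291 = -29785/179 + 79477/43291 = -1275196052/7749089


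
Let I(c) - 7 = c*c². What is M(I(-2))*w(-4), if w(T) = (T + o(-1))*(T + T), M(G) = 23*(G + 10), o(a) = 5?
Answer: -1656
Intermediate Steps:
I(c) = 7 + c³ (I(c) = 7 + c*c² = 7 + c³)
M(G) = 230 + 23*G (M(G) = 23*(10 + G) = 230 + 23*G)
w(T) = 2*T*(5 + T) (w(T) = (T + 5)*(T + T) = (5 + T)*(2*T) = 2*T*(5 + T))
M(I(-2))*w(-4) = (230 + 23*(7 + (-2)³))*(2*(-4)*(5 - 4)) = (230 + 23*(7 - 8))*(2*(-4)*1) = (230 + 23*(-1))*(-8) = (230 - 23)*(-8) = 207*(-8) = -1656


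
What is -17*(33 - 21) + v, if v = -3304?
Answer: -3508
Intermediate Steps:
-17*(33 - 21) + v = -17*(33 - 21) - 3304 = -17*12 - 3304 = -204 - 3304 = -3508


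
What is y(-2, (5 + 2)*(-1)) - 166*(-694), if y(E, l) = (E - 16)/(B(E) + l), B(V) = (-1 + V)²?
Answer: 115195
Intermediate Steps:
y(E, l) = (-16 + E)/(l + (-1 + E)²) (y(E, l) = (E - 16)/((-1 + E)² + l) = (-16 + E)/(l + (-1 + E)²))
y(-2, (5 + 2)*(-1)) - 166*(-694) = (-16 - 2)/((5 + 2)*(-1) + (-1 - 2)²) - 166*(-694) = -18/(7*(-1) + (-3)²) + 115204 = -18/(-7 + 9) + 115204 = -18/2 + 115204 = (½)*(-18) + 115204 = -9 + 115204 = 115195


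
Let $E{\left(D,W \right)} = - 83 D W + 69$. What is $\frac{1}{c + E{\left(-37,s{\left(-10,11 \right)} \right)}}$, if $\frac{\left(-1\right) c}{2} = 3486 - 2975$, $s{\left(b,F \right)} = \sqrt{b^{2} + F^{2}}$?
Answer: $\frac{953}{2083351852} + \frac{3071 \sqrt{221}}{2083351852} \approx 2.2371 \cdot 10^{-5}$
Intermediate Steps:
$s{\left(b,F \right)} = \sqrt{F^{2} + b^{2}}$
$E{\left(D,W \right)} = 69 - 83 D W$ ($E{\left(D,W \right)} = - 83 D W + 69 = 69 - 83 D W$)
$c = -1022$ ($c = - 2 \left(3486 - 2975\right) = \left(-2\right) 511 = -1022$)
$\frac{1}{c + E{\left(-37,s{\left(-10,11 \right)} \right)}} = \frac{1}{-1022 - \left(-69 - 3071 \sqrt{11^{2} + \left(-10\right)^{2}}\right)} = \frac{1}{-1022 - \left(-69 - 3071 \sqrt{121 + 100}\right)} = \frac{1}{-1022 - \left(-69 - 3071 \sqrt{221}\right)} = \frac{1}{-1022 + \left(69 + 3071 \sqrt{221}\right)} = \frac{1}{-953 + 3071 \sqrt{221}}$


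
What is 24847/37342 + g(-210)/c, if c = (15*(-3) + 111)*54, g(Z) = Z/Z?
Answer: 44296025/66543444 ≈ 0.66567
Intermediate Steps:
g(Z) = 1
c = 3564 (c = (-45 + 111)*54 = 66*54 = 3564)
24847/37342 + g(-210)/c = 24847/37342 + 1/3564 = 44296025/66543444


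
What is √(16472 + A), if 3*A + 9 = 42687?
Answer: √30698 ≈ 175.21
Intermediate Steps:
A = 14226 (A = -3 + (⅓)*42687 = -3 + 14229 = 14226)
√(16472 + A) = √(16472 + 14226) = √30698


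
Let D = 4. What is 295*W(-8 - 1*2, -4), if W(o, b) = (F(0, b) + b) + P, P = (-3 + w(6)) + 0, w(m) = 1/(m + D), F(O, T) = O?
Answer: -4071/2 ≈ -2035.5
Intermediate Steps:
w(m) = 1/(4 + m) (w(m) = 1/(m + 4) = 1/(4 + m))
P = -29/10 (P = (-3 + 1/(4 + 6)) + 0 = (-3 + 1/10) + 0 = (-3 + ⅒) + 0 = -29/10 + 0 = -29/10 ≈ -2.9000)
W(o, b) = -29/10 + b (W(o, b) = (0 + b) - 29/10 = b - 29/10 = -29/10 + b)
295*W(-8 - 1*2, -4) = 295*(-29/10 - 4) = 295*(-69/10) = -4071/2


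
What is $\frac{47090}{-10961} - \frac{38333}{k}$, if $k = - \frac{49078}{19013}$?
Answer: $\frac{7986343348149}{537943958} \approx 14846.0$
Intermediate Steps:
$k = - \frac{49078}{19013}$ ($k = \left(-49078\right) \frac{1}{19013} = - \frac{49078}{19013} \approx -2.5813$)
$\frac{47090}{-10961} - \frac{38333}{k} = \frac{47090}{-10961} - \frac{38333}{- \frac{49078}{19013}} = 47090 \left(- \frac{1}{10961}\right) - - \frac{728825329}{49078} = - \frac{47090}{10961} + \frac{728825329}{49078} = \frac{7986343348149}{537943958}$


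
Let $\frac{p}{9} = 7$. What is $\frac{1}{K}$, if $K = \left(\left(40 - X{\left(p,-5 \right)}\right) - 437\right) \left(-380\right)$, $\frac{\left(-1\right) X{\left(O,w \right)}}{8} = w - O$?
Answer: $\frac{1}{357580} \approx 2.7966 \cdot 10^{-6}$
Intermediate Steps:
$p = 63$ ($p = 9 \cdot 7 = 63$)
$X{\left(O,w \right)} = - 8 w + 8 O$ ($X{\left(O,w \right)} = - 8 \left(w - O\right) = - 8 w + 8 O$)
$K = 357580$ ($K = \left(\left(40 - \left(\left(-8\right) \left(-5\right) + 8 \cdot 63\right)\right) - 437\right) \left(-380\right) = \left(\left(40 - \left(40 + 504\right)\right) - 437\right) \left(-380\right) = \left(\left(40 - 544\right) - 437\right) \left(-380\right) = \left(-504 - 437\right) \left(-380\right) = \left(-941\right) \left(-380\right) = 357580$)
$\frac{1}{K} = \frac{1}{357580}$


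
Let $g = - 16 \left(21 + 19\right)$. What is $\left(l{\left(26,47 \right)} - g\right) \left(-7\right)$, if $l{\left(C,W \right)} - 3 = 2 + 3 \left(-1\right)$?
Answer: $-4494$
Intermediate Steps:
$l{\left(C,W \right)} = 2$ ($l{\left(C,W \right)} = 3 + \left(2 + 3 \left(-1\right)\right) = 3 + \left(2 - 3\right) = 3 - 1 = 2$)
$g = -640$ ($g = \left(-16\right) 40 = -640$)
$\left(l{\left(26,47 \right)} - g\right) \left(-7\right) = \left(2 - -640\right) \left(-7\right) = \left(2 + 640\right) \left(-7\right) = 642 \left(-7\right) = -4494$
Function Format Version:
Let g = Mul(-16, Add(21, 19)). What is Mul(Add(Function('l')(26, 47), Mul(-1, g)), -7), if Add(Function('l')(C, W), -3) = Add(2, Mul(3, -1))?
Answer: -4494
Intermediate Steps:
Function('l')(C, W) = 2 (Function('l')(C, W) = Add(3, Add(2, Mul(3, -1))) = Add(3, Add(2, -3)) = Add(3, -1) = 2)
g = -640 (g = Mul(-16, 40) = -640)
Mul(Add(Function('l')(26, 47), Mul(-1, g)), -7) = Mul(Add(2, Mul(-1, -640)), -7) = Mul(Add(2, 640), -7) = Mul(642, -7) = -4494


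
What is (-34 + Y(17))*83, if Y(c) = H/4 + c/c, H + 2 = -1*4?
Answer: -5727/2 ≈ -2863.5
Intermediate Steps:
H = -6 (H = -2 - 1*4 = -2 - 4 = -6)
Y(c) = -½ (Y(c) = -6/4 + c/c = -6*¼ + 1 = -3/2 + 1 = -½)
(-34 + Y(17))*83 = (-34 - ½)*83 = -69/2*83 = -5727/2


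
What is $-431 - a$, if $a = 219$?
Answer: $-650$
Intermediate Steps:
$-431 - a = -431 - 219 = -650$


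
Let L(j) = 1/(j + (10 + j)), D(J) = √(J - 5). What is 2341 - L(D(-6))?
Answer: 168547/72 + I*√11/72 ≈ 2340.9 + 0.046064*I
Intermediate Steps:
D(J) = √(-5 + J)
L(j) = 1/(10 + 2*j)
2341 - L(D(-6)) = 2341 - 1/(2*(5 + √(-5 - 6))) = 2341 - 1/(2*(5 + √(-11))) = 2341 - 1/(2*(5 + I*√11))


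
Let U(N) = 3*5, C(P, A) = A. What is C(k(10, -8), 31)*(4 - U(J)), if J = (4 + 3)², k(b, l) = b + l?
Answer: -341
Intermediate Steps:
J = 49 (J = 7² = 49)
U(N) = 15
C(k(10, -8), 31)*(4 - U(J)) = 31*(4 - 1*15) = 31*(4 - 15) = 31*(-11) = -341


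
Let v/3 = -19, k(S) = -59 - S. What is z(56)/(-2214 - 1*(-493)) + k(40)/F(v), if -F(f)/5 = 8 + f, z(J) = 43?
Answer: -180914/421645 ≈ -0.42907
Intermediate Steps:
v = -57 (v = 3*(-19) = -57)
F(f) = -40 - 5*f (F(f) = -5*(8 + f) = -40 - 5*f)
z(56)/(-2214 - 1*(-493)) + k(40)/F(v) = 43/(-2214 - 1*(-493)) + (-59 - 1*40)/(-40 - 5*(-57)) = 43/(-2214 + 493) + (-59 - 40)/(-40 + 285) = 43/(-1721) - 99/245 = 43*(-1/1721) - 99*1/245 = -43/1721 - 99/245 = -180914/421645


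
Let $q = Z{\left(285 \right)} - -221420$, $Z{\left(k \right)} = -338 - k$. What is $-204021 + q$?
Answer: $16776$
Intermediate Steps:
$q = 220797$ ($q = \left(-338 - 285\right) - -221420 = \left(-338 - 285\right) + 221420 = -623 + 221420 = 220797$)
$-204021 + q = -204021 + 220797 = 16776$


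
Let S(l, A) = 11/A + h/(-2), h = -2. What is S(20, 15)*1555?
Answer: 8086/3 ≈ 2695.3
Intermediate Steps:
S(l, A) = 1 + 11/A (S(l, A) = 11/A - 2/(-2) = 11/A - 2*(-1/2) = 11/A + 1 = 1 + 11/A)
S(20, 15)*1555 = ((11 + 15)/15)*1555 = ((1/15)*26)*1555 = (26/15)*1555 = 8086/3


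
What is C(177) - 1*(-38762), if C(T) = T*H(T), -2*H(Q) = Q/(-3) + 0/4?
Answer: 87967/2 ≈ 43984.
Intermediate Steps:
H(Q) = Q/6 (H(Q) = -(Q/(-3) + 0/4)/2 = -(Q*(-1/3) + 0*(1/4))/2 = -(-Q/3 + 0)/2 = -(-1)*Q/6 = Q/6)
C(T) = T**2/6 (C(T) = T*(T/6) = T**2/6)
C(177) - 1*(-38762) = (1/6)*177**2 - 1*(-38762) = (1/6)*31329 + 38762 = 10443/2 + 38762 = 87967/2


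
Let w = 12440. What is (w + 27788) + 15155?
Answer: 55383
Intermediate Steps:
(w + 27788) + 15155 = (12440 + 27788) + 15155 = 40228 + 15155 = 55383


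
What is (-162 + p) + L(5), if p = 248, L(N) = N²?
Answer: 111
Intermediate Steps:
(-162 + p) + L(5) = (-162 + 248) + 5² = 86 + 25 = 111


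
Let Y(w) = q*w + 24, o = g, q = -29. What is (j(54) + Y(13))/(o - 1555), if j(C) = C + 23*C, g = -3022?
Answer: -41/199 ≈ -0.20603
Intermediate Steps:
o = -3022
Y(w) = 24 - 29*w (Y(w) = -29*w + 24 = 24 - 29*w)
j(C) = 24*C
(j(54) + Y(13))/(o - 1555) = (24*54 + (24 - 29*13))/(-3022 - 1555) = (1296 + (24 - 377))/(-4577) = (1296 - 353)*(-1/4577) = 943*(-1/4577) = -41/199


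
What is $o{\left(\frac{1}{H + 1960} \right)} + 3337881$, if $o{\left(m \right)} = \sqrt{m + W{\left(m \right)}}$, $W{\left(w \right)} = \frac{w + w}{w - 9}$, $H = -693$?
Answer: $3337881 + \frac{\sqrt{32027522478}}{7223167} \approx 3.3379 \cdot 10^{6}$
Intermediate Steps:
$W{\left(w \right)} = \frac{2 w}{-9 + w}$
$o{\left(m \right)} = \sqrt{m + \frac{2 m}{-9 + m}}$
$o{\left(\frac{1}{H + 1960} \right)} + 3337881 = \sqrt{\frac{-7 + \frac{1}{-693 + 1960}}{\left(-693 + 1960\right) \left(-9 + \frac{1}{-693 + 1960}\right)}} + 3337881 = \sqrt{\frac{-7 + \frac{1}{1267}}{1267 \left(-9 + \frac{1}{1267}\right)}} + 3337881 = \sqrt{\frac{1}{1267} \frac{1}{- \frac{11402}{1267}} \left(- \frac{8868}{1267}\right)} + 3337881 = \sqrt{\frac{1}{1267} \left(- \frac{1267}{11402}\right) \left(- \frac{8868}{1267}\right)} + 3337881 = \sqrt{\frac{4434}{7223167}} + 3337881 = \frac{\sqrt{32027522478}}{7223167} + 3337881 = 3337881 + \frac{\sqrt{32027522478}}{7223167}$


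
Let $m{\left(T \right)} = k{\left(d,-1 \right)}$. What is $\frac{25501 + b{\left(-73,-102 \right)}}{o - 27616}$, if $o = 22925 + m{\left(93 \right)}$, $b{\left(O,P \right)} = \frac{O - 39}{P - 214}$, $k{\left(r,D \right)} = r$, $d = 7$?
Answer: $- \frac{2014607}{370036} \approx -5.4444$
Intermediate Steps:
$m{\left(T \right)} = 7$
$b{\left(O,P \right)} = \frac{-39 + O}{-214 + P}$
$o = 22932$ ($o = 22925 + 7 = 22932$)
$\frac{25501 + b{\left(-73,-102 \right)}}{o - 27616} = \frac{25501 + \frac{-39 - 73}{-214 - 102}}{22932 - 27616} = \frac{25501 + \frac{1}{-316} \left(-112\right)}{-4684} = \left(25501 - - \frac{28}{79}\right) \left(- \frac{1}{4684}\right) = \left(25501 + \frac{28}{79}\right) \left(- \frac{1}{4684}\right) = \frac{2014607}{79} \left(- \frac{1}{4684}\right) = - \frac{2014607}{370036}$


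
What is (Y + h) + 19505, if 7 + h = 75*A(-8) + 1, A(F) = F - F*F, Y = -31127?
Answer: -17028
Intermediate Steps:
A(F) = F - F**2
h = -5406 (h = -7 + (75*(-8*(1 - 1*(-8))) + 1) = -7 + (75*(-8*(1 + 8)) + 1) = -7 + (75*(-8*9) + 1) = -7 + (75*(-72) + 1) = -7 + (-5400 + 1) = -7 - 5399 = -5406)
(Y + h) + 19505 = (-31127 - 5406) + 19505 = -36533 + 19505 = -17028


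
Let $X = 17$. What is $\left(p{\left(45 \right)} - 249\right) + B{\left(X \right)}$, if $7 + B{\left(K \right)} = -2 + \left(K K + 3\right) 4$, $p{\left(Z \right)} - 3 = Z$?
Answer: $958$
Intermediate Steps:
$p{\left(Z \right)} = 3 + Z$
$B{\left(K \right)} = 3 + 4 K^{2}$ ($B{\left(K \right)} = -7 + \left(-2 + \left(K K + 3\right) 4\right) = -7 + \left(-2 + \left(K^{2} + 3\right) 4\right) = -7 + \left(-2 + \left(3 + K^{2}\right) 4\right) = -7 + \left(-2 + \left(12 + 4 K^{2}\right)\right) = -7 + \left(10 + 4 K^{2}\right) = 3 + 4 K^{2}$)
$\left(p{\left(45 \right)} - 249\right) + B{\left(X \right)} = \left(\left(3 + 45\right) - 249\right) + \left(3 + 4 \cdot 17^{2}\right) = \left(48 - 249\right) + \left(3 + 4 \cdot 289\right) = -201 + \left(3 + 1156\right) = -201 + 1159 = 958$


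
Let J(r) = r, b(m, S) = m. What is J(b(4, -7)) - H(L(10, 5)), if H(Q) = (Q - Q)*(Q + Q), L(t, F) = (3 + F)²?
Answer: 4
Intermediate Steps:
H(Q) = 0 (H(Q) = 0*(2*Q) = 0)
J(b(4, -7)) - H(L(10, 5)) = 4 - 1*0 = 4 + 0 = 4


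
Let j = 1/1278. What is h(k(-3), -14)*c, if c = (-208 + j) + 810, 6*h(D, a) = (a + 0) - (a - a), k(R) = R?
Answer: -5385499/3834 ≈ -1404.7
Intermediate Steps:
j = 1/1278 ≈ 0.00078247
h(D, a) = a/6 (h(D, a) = ((a + 0) - (a - a))/6 = (a - 1*0)/6 = (a + 0)/6 = a/6)
c = 769357/1278 (c = (-208 + 1/1278) + 810 = -265823/1278 + 810 = 769357/1278 ≈ 602.00)
h(k(-3), -14)*c = ((⅙)*(-14))*(769357/1278) = -7/3*769357/1278 = -5385499/3834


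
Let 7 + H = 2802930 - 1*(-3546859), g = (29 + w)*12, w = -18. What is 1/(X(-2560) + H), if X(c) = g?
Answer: 1/6349914 ≈ 1.5748e-7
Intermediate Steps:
g = 132 (g = (29 - 18)*12 = 11*12 = 132)
H = 6349782 (H = -7 + (2802930 - 1*(-3546859)) = -7 + (2802930 + 3546859) = -7 + 6349789 = 6349782)
X(c) = 132
1/(X(-2560) + H) = 1/(132 + 6349782) = 1/6349914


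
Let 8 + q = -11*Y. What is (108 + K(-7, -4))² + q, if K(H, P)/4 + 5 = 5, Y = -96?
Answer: 12712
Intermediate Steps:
q = 1048 (q = -8 - 11*(-96) = -8 + 1056 = 1048)
K(H, P) = 0 (K(H, P) = -20 + 4*5 = -20 + 20 = 0)
(108 + K(-7, -4))² + q = (108 + 0)² + 1048 = 108² + 1048 = 11664 + 1048 = 12712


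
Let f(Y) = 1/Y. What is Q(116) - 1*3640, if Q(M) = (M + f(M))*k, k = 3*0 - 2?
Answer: -224577/58 ≈ -3872.0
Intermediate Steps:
k = -2 (k = 0 - 2 = -2)
Q(M) = -2*M - 2/M (Q(M) = (M + 1/M)*(-2) = -2*M - 2/M)
Q(116) - 1*3640 = (-2*116 - 2/116) - 1*3640 = (-232 - 2*1/116) - 3640 = (-232 - 1/58) - 3640 = -13457/58 - 3640 = -224577/58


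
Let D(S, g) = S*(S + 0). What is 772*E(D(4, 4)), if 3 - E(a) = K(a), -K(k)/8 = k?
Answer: 101132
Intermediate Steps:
K(k) = -8*k
D(S, g) = S² (D(S, g) = S*S = S²)
E(a) = 3 + 8*a (E(a) = 3 - (-8)*a = 3 + 8*a)
772*E(D(4, 4)) = 772*(3 + 8*4²) = 772*(3 + 8*16) = 772*(3 + 128) = 772*131 = 101132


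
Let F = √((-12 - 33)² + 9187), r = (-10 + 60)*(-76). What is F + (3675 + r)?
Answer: -125 + 2*√2803 ≈ -19.113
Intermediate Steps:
r = -3800 (r = 50*(-76) = -3800)
F = 2*√2803 (F = √((-45)² + 9187) = √(2025 + 9187) = √11212 = 2*√2803 ≈ 105.89)
F + (3675 + r) = 2*√2803 + (3675 - 3800) = 2*√2803 - 125 = -125 + 2*√2803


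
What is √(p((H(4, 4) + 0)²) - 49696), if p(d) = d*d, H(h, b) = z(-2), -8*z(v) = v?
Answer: 15*I*√56543/16 ≈ 222.93*I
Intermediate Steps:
z(v) = -v/8
H(h, b) = ¼ (H(h, b) = -⅛*(-2) = ¼)
p(d) = d²
√(p((H(4, 4) + 0)²) - 49696) = √(((¼ + 0)²)² - 49696) = √(((¼)²)² - 49696) = √((1/16)² - 49696) = √(1/256 - 49696) = √(-12722175/256) = 15*I*√56543/16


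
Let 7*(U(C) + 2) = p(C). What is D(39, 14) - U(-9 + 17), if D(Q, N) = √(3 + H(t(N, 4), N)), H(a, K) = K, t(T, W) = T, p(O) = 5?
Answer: 9/7 + √17 ≈ 5.4088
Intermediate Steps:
U(C) = -9/7 (U(C) = -2 + (⅐)*5 = -2 + 5/7 = -9/7)
D(Q, N) = √(3 + N)
D(39, 14) - U(-9 + 17) = √(3 + 14) - 1*(-9/7) = √17 + 9/7 = 9/7 + √17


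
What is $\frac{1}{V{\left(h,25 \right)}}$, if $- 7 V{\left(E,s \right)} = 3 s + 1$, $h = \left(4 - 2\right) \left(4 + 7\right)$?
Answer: $- \frac{7}{76} \approx -0.092105$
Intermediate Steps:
$h = 22$ ($h = 2 \cdot 11 = 22$)
$V{\left(E,s \right)} = - \frac{1}{7} - \frac{3 s}{7}$ ($V{\left(E,s \right)} = - \frac{3 s + 1}{7} = - \frac{1 + 3 s}{7} = - \frac{1}{7} - \frac{3 s}{7}$)
$\frac{1}{V{\left(h,25 \right)}} = \frac{1}{- \frac{1}{7} - \frac{75}{7}} = \frac{1}{- \frac{76}{7}} = - \frac{7}{76}$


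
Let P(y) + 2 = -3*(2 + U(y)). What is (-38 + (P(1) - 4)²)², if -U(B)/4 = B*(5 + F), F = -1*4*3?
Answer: 84235684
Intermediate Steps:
F = -12 (F = -4*3 = -12)
U(B) = 28*B (U(B) = -4*B*(5 - 12) = -4*B*(-7) = -(-28)*B = 28*B)
P(y) = -8 - 84*y (P(y) = -2 - 3*(2 + 28*y) = -2 + (-6 - 84*y) = -8 - 84*y)
(-38 + (P(1) - 4)²)² = (-38 + ((-8 - 84*1) - 4)²)² = (-38 + ((-8 - 84) - 4)²)² = (-38 + (-92 - 4)²)² = (-38 + (-96)²)² = (-38 + 9216)² = 9178² = 84235684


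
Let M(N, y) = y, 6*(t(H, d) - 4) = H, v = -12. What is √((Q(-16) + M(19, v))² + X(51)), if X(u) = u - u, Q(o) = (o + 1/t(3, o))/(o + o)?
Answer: 1657/144 ≈ 11.507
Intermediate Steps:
t(H, d) = 4 + H/6
Q(o) = (2/9 + o)/(2*o) (Q(o) = (o + 1/(4 + (⅙)*3))/(o + o) = (o + 1/(4 + ½))/((2*o)) = (o + 1/(9/2))*(1/(2*o)) = (o + 2/9)*(1/(2*o)) = (2/9 + o)*(1/(2*o)) = (2/9 + o)/(2*o))
X(u) = 0
√((Q(-16) + M(19, v))² + X(51)) = √(((1/18)*(2 + 9*(-16))/(-16) - 12)² + 0) = √(((1/18)*(-1/16)*(2 - 144) - 12)² + 0) = √(((1/18)*(-1/16)*(-142) - 12)² + 0) = √((71/144 - 12)² + 0) = √((-1657/144)² + 0) = √(2745649/20736 + 0) = √(2745649/20736) = 1657/144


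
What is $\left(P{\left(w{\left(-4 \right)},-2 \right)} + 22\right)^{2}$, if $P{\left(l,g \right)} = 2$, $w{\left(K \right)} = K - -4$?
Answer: $576$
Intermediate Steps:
$w{\left(K \right)} = 4 + K$ ($w{\left(K \right)} = K + 4 = 4 + K$)
$\left(P{\left(w{\left(-4 \right)},-2 \right)} + 22\right)^{2} = \left(2 + 22\right)^{2} = 24^{2} = 576$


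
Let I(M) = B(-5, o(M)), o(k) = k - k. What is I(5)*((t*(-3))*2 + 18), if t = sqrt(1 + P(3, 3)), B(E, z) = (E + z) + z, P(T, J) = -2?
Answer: -90 + 30*I ≈ -90.0 + 30.0*I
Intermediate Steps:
o(k) = 0
B(E, z) = E + 2*z
I(M) = -5 (I(M) = -5 + 2*0 = -5 + 0 = -5)
t = I (t = sqrt(1 - 2) = sqrt(-1) = I ≈ 1.0*I)
I(5)*((t*(-3))*2 + 18) = -5*((I*(-3))*2 + 18) = -5*(-3*I*2 + 18) = -5*(-6*I + 18) = -5*(18 - 6*I) = -90 + 30*I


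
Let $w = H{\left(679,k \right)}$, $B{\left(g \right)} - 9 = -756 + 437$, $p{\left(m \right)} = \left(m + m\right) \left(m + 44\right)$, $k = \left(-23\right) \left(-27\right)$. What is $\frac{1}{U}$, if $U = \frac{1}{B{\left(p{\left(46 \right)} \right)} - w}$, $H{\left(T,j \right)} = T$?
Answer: $-989$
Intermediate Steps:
$k = 621$
$p{\left(m \right)} = 2 m \left(44 + m\right)$
$B{\left(g \right)} = -310$ ($B{\left(g \right)} = 9 + \left(-756 + 437\right) = 9 - 319 = -310$)
$w = 679$
$U = - \frac{1}{989}$ ($U = \frac{1}{-310 - 679} = \frac{1}{-989} = - \frac{1}{989} \approx -0.0010111$)
$\frac{1}{U} = \frac{1}{- \frac{1}{989}} = -989$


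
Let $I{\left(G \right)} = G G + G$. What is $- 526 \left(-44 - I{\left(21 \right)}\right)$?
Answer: $266156$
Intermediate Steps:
$I{\left(G \right)} = G + G^{2}$ ($I{\left(G \right)} = G^{2} + G = G + G^{2}$)
$- 526 \left(-44 - I{\left(21 \right)}\right) = - 526 \left(-44 - 21 \left(1 + 21\right)\right) = - 526 \left(-44 - 21 \cdot 22\right) = - 526 \left(-44 - 462\right) = \left(-526\right) \left(-506\right) = 266156$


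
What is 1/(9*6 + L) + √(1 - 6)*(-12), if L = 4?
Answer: 1/58 - 12*I*√5 ≈ 0.017241 - 26.833*I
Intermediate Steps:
1/(9*6 + L) + √(1 - 6)*(-12) = 1/(9*6 + 4) + √(1 - 6)*(-12) = 1/(54 + 4) + √(-5)*(-12) = 1/58 + (I*√5)*(-12) = 1/58 - 12*I*√5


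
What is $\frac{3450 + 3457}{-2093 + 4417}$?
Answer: $\frac{6907}{2324} \approx 2.972$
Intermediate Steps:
$\frac{3450 + 3457}{-2093 + 4417} = \frac{6907}{2324}$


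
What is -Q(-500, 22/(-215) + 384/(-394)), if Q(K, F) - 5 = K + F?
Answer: 21011339/42355 ≈ 496.08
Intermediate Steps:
Q(K, F) = 5 + F + K (Q(K, F) = 5 + (K + F) = 5 + (F + K) = 5 + F + K)
-Q(-500, 22/(-215) + 384/(-394)) = -(5 + (22/(-215) + 384/(-394)) - 500) = -(5 + (22*(-1/215) + 384*(-1/394)) - 500) = -(5 + (-22/215 - 192/197) - 500) = -(5 - 45614/42355 - 500) = -1*(-21011339/42355) = 21011339/42355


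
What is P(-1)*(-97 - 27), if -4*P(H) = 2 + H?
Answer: 31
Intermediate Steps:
P(H) = -1/2 - H/4 (P(H) = -(2 + H)/4 = -1/2 - H/4)
P(-1)*(-97 - 27) = (-1/2 - 1/4*(-1))*(-97 - 27) = (-1/2 + 1/4)*(-124) = -1/4*(-124) = 31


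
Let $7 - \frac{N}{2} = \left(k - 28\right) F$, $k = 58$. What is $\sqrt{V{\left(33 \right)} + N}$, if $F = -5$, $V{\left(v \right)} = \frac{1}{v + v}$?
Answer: $\frac{5 \sqrt{54714}}{66} \approx 17.72$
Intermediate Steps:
$V{\left(v \right)} = \frac{1}{2 v}$
$N = 314$ ($N = 14 - 2 \left(58 - 28\right) \left(-5\right) = 14 - 2 \cdot 30 \left(-5\right) = 14 - -300 = 14 + 300 = 314$)
$\sqrt{V{\left(33 \right)} + N} = \sqrt{\frac{1}{2 \cdot 33} + 314} = \sqrt{\frac{1}{2} \cdot \frac{1}{33} + 314} = \sqrt{\frac{1}{66} + 314} = \sqrt{\frac{20725}{66}} = \frac{5 \sqrt{54714}}{66}$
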